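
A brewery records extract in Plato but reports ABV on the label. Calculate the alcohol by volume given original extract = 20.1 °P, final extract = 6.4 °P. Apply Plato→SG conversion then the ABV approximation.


SG = 259/(259 − P);  ABV = (OG − FG)·131.25
OG = 259/(259 − 20.1) = 1.0841
FG = 259/(259 − 6.4) = 1.0253
ABV = (1.0841 − 1.0253)·131.25

7.7174 % ABV


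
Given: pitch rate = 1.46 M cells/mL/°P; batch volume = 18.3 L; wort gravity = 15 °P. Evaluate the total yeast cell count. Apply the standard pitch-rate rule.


cells (billions) = rate · V_L · °P
cells = 1.46 · 18.3 · 15

400.7700 billion cells


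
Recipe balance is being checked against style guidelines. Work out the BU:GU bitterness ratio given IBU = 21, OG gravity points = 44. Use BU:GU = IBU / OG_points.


BU:GU = 21 / 44

0.4773


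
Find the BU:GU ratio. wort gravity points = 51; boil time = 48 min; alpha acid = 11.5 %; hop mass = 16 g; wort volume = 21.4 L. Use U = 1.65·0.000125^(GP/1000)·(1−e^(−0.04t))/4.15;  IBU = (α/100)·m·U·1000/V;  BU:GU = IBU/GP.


U = 1.65·0.000125^(51/1000)·(1−e^(−0.04·48))/4.15 = 0.2145
IBU = (11.5/100)·16·0.2145·1000/21.4 = 18.4472
BU:GU = 18.4472/51

0.3617


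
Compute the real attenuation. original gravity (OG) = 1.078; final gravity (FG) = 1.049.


AA = (OG−FG)/(OG−1)·100;  RA = AA·0.8192
AA = (1.078 − 1.049)/(1.078 − 1)·100 = 37.1795
RA = 37.1795·0.8192

30.4574 %


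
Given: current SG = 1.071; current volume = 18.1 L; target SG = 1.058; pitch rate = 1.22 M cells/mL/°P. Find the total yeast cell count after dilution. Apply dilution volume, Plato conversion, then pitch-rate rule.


V_w = V·((SG_c−1)/(SG_t−1)−1);  °P = 259 − 259/SG_t;  cells = rate·(V+V_w)·°P
V_w = 18.1·((1.071−1)/(1.058−1)−1) = 4.0569
V_final = 18.1 + 4.0569 = 22.1569
°P = 259 − 259/1.058 = 14.1985
cells = 1.22·22.1569·14.1985

383.8052 billion cells


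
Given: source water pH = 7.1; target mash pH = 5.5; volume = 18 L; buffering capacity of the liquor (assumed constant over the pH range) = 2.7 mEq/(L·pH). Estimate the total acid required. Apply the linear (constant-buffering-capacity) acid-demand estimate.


acid = buffering capacity · (pH_source − pH_target) · V
acid = 2.7 · (7.1 − 5.5) · 18

77.7600 mEq


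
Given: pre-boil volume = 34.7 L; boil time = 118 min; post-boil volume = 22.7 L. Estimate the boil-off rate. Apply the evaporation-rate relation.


rate = (V_pre − V_post) / (t_min/60)
rate = (34.7 − 22.7) / (118/60)

6.1017 L/hr


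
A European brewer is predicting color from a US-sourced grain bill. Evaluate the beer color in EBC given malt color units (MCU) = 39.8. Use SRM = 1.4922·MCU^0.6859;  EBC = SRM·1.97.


SRM = 1.4922·39.8^0.6859 = 18.6718
EBC = 18.6718·1.97

36.7835 EBC


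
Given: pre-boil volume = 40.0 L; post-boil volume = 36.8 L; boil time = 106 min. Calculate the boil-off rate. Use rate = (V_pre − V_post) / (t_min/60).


rate = (40.0 − 36.8) / (106/60)

1.8113 L/hr


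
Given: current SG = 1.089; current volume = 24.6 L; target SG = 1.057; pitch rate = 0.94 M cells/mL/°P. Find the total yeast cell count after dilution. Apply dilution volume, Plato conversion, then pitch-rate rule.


V_w = V·((SG_c−1)/(SG_t−1)−1);  °P = 259 − 259/SG_t;  cells = rate·(V+V_w)·°P
V_w = 24.6·((1.089−1)/(1.057−1)−1) = 13.8105
V_final = 24.6 + 13.8105 = 38.4105
°P = 259 − 259/1.057 = 13.9669
cells = 0.94·38.4105·13.9669

504.2870 billion cells


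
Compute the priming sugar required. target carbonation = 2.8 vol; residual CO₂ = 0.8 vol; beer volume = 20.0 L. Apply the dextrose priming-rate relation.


sugar = (target − residual)·4.0·V
sugar = (2.8 − 0.8)·4.0·20.0

160.0000 g


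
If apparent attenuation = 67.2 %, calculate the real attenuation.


RA = AA · 0.8192
RA = 67.2 · 0.8192

55.0502 %


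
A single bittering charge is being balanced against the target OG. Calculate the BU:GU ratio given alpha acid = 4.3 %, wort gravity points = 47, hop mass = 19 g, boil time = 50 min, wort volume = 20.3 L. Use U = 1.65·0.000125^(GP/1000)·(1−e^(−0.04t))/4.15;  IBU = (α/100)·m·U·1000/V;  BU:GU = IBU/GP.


U = 1.65·0.000125^(47/1000)·(1−e^(−0.04·50))/4.15 = 0.2253
IBU = (4.3/100)·19·0.2253·1000/20.3 = 9.0691
BU:GU = 9.0691/47

0.1930


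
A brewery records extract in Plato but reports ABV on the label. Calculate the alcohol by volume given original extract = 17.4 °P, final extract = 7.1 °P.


SG = 259/(259 − P);  ABV = (OG − FG)·131.25
OG = 259/(259 − 17.4) = 1.0720
FG = 259/(259 − 7.1) = 1.0282
ABV = (1.0720 − 1.0282)·131.25

5.7532 % ABV


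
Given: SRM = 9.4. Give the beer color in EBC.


EBC = SRM · 1.97
EBC = 9.4 · 1.97

18.5180 EBC


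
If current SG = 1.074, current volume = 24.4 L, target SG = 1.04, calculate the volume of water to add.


V_water = V·((SG_curr − 1)/(SG_target − 1) − 1)
V_water = 24.4·((1.074 − 1)/(1.04 − 1) − 1)

20.7400 L


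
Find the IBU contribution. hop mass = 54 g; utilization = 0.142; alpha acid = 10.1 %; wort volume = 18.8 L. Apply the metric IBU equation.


IBU = (α/100)·mass·U·1000 / V
IBU = (10.1/100)·54·0.142·1000 / 18.8

41.1951 IBU


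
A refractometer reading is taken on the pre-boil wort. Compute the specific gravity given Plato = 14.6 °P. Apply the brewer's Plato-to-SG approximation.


SG = 259/(259 − P)
SG = 259/(259 − 14.6)

1.0597


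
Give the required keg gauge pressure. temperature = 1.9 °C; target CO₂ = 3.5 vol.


psi = vols/(0.01821 + 0.09011·e^(−0.04·T)) − 14.695
psi = 3.5/(0.01821 + 0.09011·e^(−0.04·1.9)) − 14.695

19.7113 psi


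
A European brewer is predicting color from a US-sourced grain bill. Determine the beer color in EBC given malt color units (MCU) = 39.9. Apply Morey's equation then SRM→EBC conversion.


SRM = 1.4922·MCU^0.6859;  EBC = SRM·1.97
SRM = 1.4922·39.9^0.6859 = 18.7040
EBC = 18.7040·1.97

36.8469 EBC


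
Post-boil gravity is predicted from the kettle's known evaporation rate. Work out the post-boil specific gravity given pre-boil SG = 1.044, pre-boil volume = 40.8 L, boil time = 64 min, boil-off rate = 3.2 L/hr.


V_post = V_pre − rate·(t/60);  SG_post = 1 + (SG_pre−1)·V_pre/V_post
V_post = 40.8 − 3.2·(64/60) = 37.3867
SG_post = 1 + (1.044 − 1)·40.8/37.3867

1.0480


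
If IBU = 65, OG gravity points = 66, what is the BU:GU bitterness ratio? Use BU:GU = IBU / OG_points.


BU:GU = 65 / 66

0.9848


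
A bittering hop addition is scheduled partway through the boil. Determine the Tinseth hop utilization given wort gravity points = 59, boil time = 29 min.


U = 1.65·0.000125^(GP/1000) · (1 − e^(−0.04·t))/4.15
bigness = 1.65·0.000125^(59/1000) = 0.9710
boil_factor = (1 − e^(−0.04·29))/4.15 = 0.1654
U = 0.9710 · 0.1654

0.1606


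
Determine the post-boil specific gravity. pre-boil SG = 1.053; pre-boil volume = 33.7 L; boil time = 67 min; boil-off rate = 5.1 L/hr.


V_post = V_pre − rate·(t/60);  SG_post = 1 + (SG_pre−1)·V_pre/V_post
V_post = 33.7 − 5.1·(67/60) = 28.0050
SG_post = 1 + (1.053 − 1)·33.7/28.0050

1.0638


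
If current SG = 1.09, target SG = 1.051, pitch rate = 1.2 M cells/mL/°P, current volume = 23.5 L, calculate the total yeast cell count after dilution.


V_w = V·((SG_c−1)/(SG_t−1)−1);  °P = 259 − 259/SG_t;  cells = rate·(V+V_w)·°P
V_w = 23.5·((1.09−1)/(1.051−1)−1) = 17.9706
V_final = 23.5 + 17.9706 = 41.4706
°P = 259 − 259/1.051 = 12.5680
cells = 1.2·41.4706·12.5680

625.4443 billion cells


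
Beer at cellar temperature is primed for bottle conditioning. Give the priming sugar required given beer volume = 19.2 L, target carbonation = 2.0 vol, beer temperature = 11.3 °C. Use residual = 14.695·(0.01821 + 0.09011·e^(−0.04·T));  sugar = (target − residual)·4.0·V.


residual = 14.695·(0.01821 + 0.09011·e^(−0.04·11.3)) = 1.1102
sugar = (2.0 − 1.1102)·4.0·19.2

68.3340 g


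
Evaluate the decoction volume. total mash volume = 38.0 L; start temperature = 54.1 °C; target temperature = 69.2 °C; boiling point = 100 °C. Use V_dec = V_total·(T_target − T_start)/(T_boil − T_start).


V_dec = 38.0·(69.2 − 54.1)/(100 − 54.1)

12.5011 L


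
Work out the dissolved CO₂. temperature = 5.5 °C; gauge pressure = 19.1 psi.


vols = (P + 14.695)·(0.01821 + 0.09011·e^(−0.04·T))
vols = (19.1 + 14.695)·(0.01821 + 0.09011·e^(−0.04·5.5))

3.0593 volumes


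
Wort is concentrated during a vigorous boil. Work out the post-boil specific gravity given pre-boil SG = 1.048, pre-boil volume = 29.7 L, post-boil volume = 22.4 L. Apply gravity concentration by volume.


SG_post = 1 + (SG_pre − 1)·V_pre/V_post
pts_pre = (1.048 − 1)·1000 = 48.0000
pts_post = 48.0000·29.7/22.4 = 63.6429
SG_post = 1 + 63.6429/1000

1.0636


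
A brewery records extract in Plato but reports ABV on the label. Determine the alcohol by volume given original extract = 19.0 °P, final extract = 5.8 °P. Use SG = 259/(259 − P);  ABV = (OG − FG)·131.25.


OG = 259/(259 − 19.0) = 1.0792
FG = 259/(259 − 5.8) = 1.0229
ABV = (1.0792 − 1.0229)·131.25

7.3841 % ABV


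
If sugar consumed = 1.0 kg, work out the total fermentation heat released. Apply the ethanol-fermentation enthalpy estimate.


Q = m_sugar · 590 kJ/kg
Q = 1.0 · 590

590.0000 kJ


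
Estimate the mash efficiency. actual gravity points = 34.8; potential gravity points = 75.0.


efficiency = actual / potential × 100
efficiency = 34.8 / 75.0 × 100

46.4000 %


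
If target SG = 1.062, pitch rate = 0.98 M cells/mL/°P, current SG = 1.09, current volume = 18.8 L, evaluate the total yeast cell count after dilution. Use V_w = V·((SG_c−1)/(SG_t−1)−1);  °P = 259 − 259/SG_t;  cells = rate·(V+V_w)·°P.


V_w = 18.8·((1.09−1)/(1.062−1)−1) = 8.4903
V_final = 18.8 + 8.4903 = 27.2903
°P = 259 − 259/1.062 = 15.1205
cells = 0.98·27.2903·15.1205

404.3912 billion cells


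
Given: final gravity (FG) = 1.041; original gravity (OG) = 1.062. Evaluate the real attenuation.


AA = (OG−FG)/(OG−1)·100;  RA = AA·0.8192
AA = (1.062 − 1.041)/(1.062 − 1)·100 = 33.8710
RA = 33.8710·0.8192

27.7471 %


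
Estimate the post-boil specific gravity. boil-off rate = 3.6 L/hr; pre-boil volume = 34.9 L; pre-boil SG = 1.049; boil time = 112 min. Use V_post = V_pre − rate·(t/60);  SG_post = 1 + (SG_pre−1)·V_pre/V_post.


V_post = 34.9 − 3.6·(112/60) = 28.1800
SG_post = 1 + (1.049 − 1)·34.9/28.1800

1.0607


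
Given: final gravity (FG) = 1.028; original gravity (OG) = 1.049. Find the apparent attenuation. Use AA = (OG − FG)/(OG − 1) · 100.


AA = (1.049 − 1.028)/(1.049 − 1) · 100

42.8571 %


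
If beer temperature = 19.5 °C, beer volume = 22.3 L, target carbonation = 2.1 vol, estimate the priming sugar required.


residual = 14.695·(0.01821 + 0.09011·e^(−0.04·T));  sugar = (target − residual)·4.0·V
residual = 14.695·(0.01821 + 0.09011·e^(−0.04·19.5)) = 0.8746
sugar = (2.1 − 0.8746)·4.0·22.3

109.3055 g


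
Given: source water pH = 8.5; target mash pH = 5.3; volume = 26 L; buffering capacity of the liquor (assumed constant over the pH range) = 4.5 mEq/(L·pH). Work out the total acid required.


acid = buffering capacity · (pH_source − pH_target) · V
acid = 4.5 · (8.5 − 5.3) · 26

374.4000 mEq


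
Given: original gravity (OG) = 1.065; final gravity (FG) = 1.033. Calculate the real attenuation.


AA = (OG−FG)/(OG−1)·100;  RA = AA·0.8192
AA = (1.065 − 1.033)/(1.065 − 1)·100 = 49.2308
RA = 49.2308·0.8192

40.3298 %


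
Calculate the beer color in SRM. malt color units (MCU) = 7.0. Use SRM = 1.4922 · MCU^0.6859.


SRM = 1.4922 · 7.0^0.6859

5.6687 SRM


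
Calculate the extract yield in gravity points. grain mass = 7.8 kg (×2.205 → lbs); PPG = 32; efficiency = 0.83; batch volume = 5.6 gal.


points = lbs × PPG × eff / vol
lbs = 7.8 × 2.205 = 17.1990
points = 17.1990 × 32 × 0.83 / 5.6

81.5724 points


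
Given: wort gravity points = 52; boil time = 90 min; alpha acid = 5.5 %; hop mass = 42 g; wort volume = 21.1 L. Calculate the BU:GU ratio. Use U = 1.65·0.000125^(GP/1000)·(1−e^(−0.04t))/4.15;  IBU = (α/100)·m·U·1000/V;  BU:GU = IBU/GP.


U = 1.65·0.000125^(52/1000)·(1−e^(−0.04·90))/4.15 = 0.2424
IBU = (5.5/100)·42·0.2424·1000/21.1 = 26.5322
BU:GU = 26.5322/52

0.5102


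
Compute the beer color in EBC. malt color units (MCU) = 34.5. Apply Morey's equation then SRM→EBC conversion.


SRM = 1.4922·MCU^0.6859;  EBC = SRM·1.97
SRM = 1.4922·34.5^0.6859 = 16.9284
EBC = 16.9284·1.97

33.3490 EBC


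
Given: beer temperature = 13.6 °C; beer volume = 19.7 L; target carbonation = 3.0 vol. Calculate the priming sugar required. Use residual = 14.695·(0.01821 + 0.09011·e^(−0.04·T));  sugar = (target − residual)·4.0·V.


residual = 14.695·(0.01821 + 0.09011·e^(−0.04·13.6)) = 1.0362
sugar = (3.0 − 1.0362)·4.0·19.7

154.7497 g


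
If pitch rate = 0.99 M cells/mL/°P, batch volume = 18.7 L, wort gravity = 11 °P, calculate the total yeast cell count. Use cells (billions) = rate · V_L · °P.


cells = 0.99 · 18.7 · 11

203.6430 billion cells


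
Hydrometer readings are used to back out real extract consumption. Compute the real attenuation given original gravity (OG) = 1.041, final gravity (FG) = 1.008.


AA = (OG−FG)/(OG−1)·100;  RA = AA·0.8192
AA = (1.041 − 1.008)/(1.041 − 1)·100 = 80.4878
RA = 80.4878·0.8192

65.9356 %


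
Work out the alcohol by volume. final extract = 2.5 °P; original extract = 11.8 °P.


SG = 259/(259 − P);  ABV = (OG − FG)·131.25
OG = 259/(259 − 11.8) = 1.0477
FG = 259/(259 − 2.5) = 1.0097
ABV = (1.0477 − 1.0097)·131.25

4.9859 % ABV


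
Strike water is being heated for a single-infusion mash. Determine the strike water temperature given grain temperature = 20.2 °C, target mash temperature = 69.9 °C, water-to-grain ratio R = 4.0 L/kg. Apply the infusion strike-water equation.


T_strike = (0.41/R)·(T_mash − T_grain) + T_mash
T_strike = (0.41/4.0)·(69.9 − 20.2) + 69.9

74.9943 °C


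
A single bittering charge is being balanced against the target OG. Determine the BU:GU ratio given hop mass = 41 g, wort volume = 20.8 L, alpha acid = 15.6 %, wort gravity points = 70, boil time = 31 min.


U = 1.65·0.000125^(GP/1000)·(1−e^(−0.04t))/4.15;  IBU = (α/100)·m·U·1000/V;  BU:GU = IBU/GP
U = 1.65·0.000125^(70/1000)·(1−e^(−0.04·31))/4.15 = 0.1506
IBU = (15.6/100)·41·0.1506·1000/20.8 = 46.3126
BU:GU = 46.3126/70

0.6616


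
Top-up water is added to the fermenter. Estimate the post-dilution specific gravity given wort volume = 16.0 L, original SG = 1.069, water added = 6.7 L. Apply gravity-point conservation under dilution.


SG_new = 1 + (SG_old − 1)·V_old/(V_old + V_water)
pts = (1.069 − 1)·1000·16.0/(16.0 + 6.7) = 48.6344
SG_new = 1 + 48.6344/1000

1.0486


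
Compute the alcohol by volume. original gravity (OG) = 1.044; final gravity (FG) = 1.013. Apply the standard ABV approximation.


ABV = (OG − FG) · 131.25
ABV = (1.044 − 1.013) · 131.25

4.0688 % ABV


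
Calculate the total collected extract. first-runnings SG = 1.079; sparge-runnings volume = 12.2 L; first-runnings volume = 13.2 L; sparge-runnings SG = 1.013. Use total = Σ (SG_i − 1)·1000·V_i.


first = (1.079 − 1)·1000·13.2 = 1042.8000
sparge = (1.013 − 1)·1000·12.2 = 158.6000
total = 1042.8000 + 158.6000

1201.4000 gravity·L


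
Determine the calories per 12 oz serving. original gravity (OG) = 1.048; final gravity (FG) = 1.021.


ABW = (OG−FG)·131.25·0.79/FG;  °P = 259 − 259/SG (for OG→OE and FG→AE);  RE = 0.1808·OE + 0.8192·AE;  Cal = (6.9·ABW + 4·(RE−0.1))·FG·3.55
ABW = (1.048 − 1.021)·131.25·0.79/1.021 = 2.7420
OE = 259 − 259/1.048 = 11.8626 °P
AE = 259 − 259/1.021 = 5.3271 °P
RE = 0.1808·11.8626 + 0.8192·5.3271 = 6.5087 °P
Cal = (6.9·2.7420 + 4·(6.5087−0.1))·1.021·3.55

161.4905 kcal


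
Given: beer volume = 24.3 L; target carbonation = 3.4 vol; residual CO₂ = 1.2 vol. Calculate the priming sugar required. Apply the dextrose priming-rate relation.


sugar = (target − residual)·4.0·V
sugar = (3.4 − 1.2)·4.0·24.3

213.8400 g


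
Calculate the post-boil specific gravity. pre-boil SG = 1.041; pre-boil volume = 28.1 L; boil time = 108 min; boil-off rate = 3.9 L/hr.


V_post = V_pre − rate·(t/60);  SG_post = 1 + (SG_pre−1)·V_pre/V_post
V_post = 28.1 − 3.9·(108/60) = 21.0800
SG_post = 1 + (1.041 − 1)·28.1/21.0800

1.0547


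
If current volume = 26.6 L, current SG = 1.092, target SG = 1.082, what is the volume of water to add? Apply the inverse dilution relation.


V_water = V·((SG_curr − 1)/(SG_target − 1) − 1)
V_water = 26.6·((1.092 − 1)/(1.082 − 1) − 1)

3.2439 L


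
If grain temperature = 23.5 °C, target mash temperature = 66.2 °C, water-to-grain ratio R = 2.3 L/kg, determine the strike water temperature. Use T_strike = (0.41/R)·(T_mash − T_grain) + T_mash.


T_strike = (0.41/2.3)·(66.2 − 23.5) + 66.2

73.8117 °C


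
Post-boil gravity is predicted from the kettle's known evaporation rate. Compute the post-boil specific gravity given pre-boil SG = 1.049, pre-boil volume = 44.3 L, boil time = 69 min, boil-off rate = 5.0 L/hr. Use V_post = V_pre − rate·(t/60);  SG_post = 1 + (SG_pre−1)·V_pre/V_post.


V_post = 44.3 − 5.0·(69/60) = 38.5500
SG_post = 1 + (1.049 − 1)·44.3/38.5500

1.0563


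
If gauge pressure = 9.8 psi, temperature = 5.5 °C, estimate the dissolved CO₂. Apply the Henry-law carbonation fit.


vols = (P + 14.695)·(0.01821 + 0.09011·e^(−0.04·T))
vols = (9.8 + 14.695)·(0.01821 + 0.09011·e^(−0.04·5.5))

2.2174 volumes


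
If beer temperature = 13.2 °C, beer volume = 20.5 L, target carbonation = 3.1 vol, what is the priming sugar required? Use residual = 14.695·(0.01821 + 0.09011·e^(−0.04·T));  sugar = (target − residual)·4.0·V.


residual = 14.695·(0.01821 + 0.09011·e^(−0.04·13.2)) = 1.0486
sugar = (3.1 − 1.0486)·4.0·20.5

168.2175 g


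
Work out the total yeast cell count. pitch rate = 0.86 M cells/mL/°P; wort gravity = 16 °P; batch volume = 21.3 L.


cells (billions) = rate · V_L · °P
cells = 0.86 · 21.3 · 16

293.0880 billion cells


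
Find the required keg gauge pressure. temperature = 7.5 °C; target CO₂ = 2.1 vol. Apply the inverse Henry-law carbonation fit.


psi = vols/(0.01821 + 0.09011·e^(−0.04·T)) − 14.695
psi = 2.1/(0.01821 + 0.09011·e^(−0.04·7.5)) − 14.695

10.0210 psi


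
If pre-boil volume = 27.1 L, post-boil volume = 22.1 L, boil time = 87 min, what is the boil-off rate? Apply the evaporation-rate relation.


rate = (V_pre − V_post) / (t_min/60)
rate = (27.1 − 22.1) / (87/60)

3.4483 L/hr


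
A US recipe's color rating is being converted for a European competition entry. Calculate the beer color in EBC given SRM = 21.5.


EBC = SRM · 1.97
EBC = 21.5 · 1.97

42.3550 EBC


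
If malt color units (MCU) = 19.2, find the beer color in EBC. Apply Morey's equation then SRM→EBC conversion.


SRM = 1.4922·MCU^0.6859;  EBC = SRM·1.97
SRM = 1.4922·19.2^0.6859 = 11.3251
EBC = 11.3251·1.97

22.3105 EBC


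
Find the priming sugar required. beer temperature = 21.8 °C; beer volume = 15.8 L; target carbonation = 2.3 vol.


residual = 14.695·(0.01821 + 0.09011·e^(−0.04·T));  sugar = (target − residual)·4.0·V
residual = 14.695·(0.01821 + 0.09011·e^(−0.04·21.8)) = 0.8212
sugar = (2.3 − 0.8212)·4.0·15.8

93.4571 g


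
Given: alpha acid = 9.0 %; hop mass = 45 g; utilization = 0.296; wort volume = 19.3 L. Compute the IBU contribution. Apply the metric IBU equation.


IBU = (α/100)·mass·U·1000 / V
IBU = (9.0/100)·45·0.296·1000 / 19.3

62.1140 IBU


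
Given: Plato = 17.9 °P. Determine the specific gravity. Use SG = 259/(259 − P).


SG = 259/(259 − 17.9)

1.0742


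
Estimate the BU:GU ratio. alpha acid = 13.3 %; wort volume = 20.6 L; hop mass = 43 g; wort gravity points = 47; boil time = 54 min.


U = 1.65·0.000125^(GP/1000)·(1−e^(−0.04t))/4.15;  IBU = (α/100)·m·U·1000/V;  BU:GU = IBU/GP
U = 1.65·0.000125^(47/1000)·(1−e^(−0.04·54))/4.15 = 0.2306
IBU = (13.3/100)·43·0.2306·1000/20.6 = 64.0070
BU:GU = 64.0070/47

1.3619


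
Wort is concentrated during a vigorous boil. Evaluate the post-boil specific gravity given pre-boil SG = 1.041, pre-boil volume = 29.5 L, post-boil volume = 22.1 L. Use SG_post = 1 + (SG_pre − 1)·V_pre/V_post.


pts_pre = (1.041 − 1)·1000 = 41.0000
pts_post = 41.0000·29.5/22.1 = 54.7285
SG_post = 1 + 54.7285/1000

1.0547


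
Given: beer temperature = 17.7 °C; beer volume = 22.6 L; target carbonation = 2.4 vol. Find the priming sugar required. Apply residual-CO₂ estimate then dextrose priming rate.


residual = 14.695·(0.01821 + 0.09011·e^(−0.04·T));  sugar = (target − residual)·4.0·V
residual = 14.695·(0.01821 + 0.09011·e^(−0.04·17.7)) = 0.9199
sugar = (2.4 − 0.9199)·4.0·22.6

133.7994 g


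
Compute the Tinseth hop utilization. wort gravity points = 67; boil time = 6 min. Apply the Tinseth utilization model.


U = 1.65·0.000125^(GP/1000) · (1 − e^(−0.04·t))/4.15
bigness = 1.65·0.000125^(67/1000) = 0.9036
boil_factor = (1 − e^(−0.04·6))/4.15 = 0.0514
U = 0.9036 · 0.0514

0.0465


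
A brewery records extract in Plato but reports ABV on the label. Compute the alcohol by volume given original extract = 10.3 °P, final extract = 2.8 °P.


SG = 259/(259 − P);  ABV = (OG − FG)·131.25
OG = 259/(259 − 10.3) = 1.0414
FG = 259/(259 − 2.8) = 1.0109
ABV = (1.0414 − 1.0109)·131.25

4.0013 % ABV


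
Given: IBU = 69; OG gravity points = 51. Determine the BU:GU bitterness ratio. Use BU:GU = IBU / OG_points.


BU:GU = 69 / 51

1.3529


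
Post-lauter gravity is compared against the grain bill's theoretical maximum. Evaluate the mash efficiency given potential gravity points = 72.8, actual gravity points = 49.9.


efficiency = actual / potential × 100
efficiency = 49.9 / 72.8 × 100

68.5440 %


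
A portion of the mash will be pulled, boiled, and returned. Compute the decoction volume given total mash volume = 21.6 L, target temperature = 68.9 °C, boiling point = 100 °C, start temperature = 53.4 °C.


V_dec = V_total·(T_target − T_start)/(T_boil − T_start)
V_dec = 21.6·(68.9 − 53.4)/(100 − 53.4)

7.1845 L


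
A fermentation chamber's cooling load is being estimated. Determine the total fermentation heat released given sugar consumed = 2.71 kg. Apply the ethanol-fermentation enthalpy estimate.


Q = m_sugar · 590 kJ/kg
Q = 2.71 · 590

1598.9000 kJ


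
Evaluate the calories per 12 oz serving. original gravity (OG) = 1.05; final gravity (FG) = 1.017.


ABW = (OG−FG)·131.25·0.79/FG;  °P = 259 − 259/SG (for OG→OE and FG→AE);  RE = 0.1808·OE + 0.8192·AE;  Cal = (6.9·ABW + 4·(RE−0.1))·FG·3.55
ABW = (1.05 − 1.017)·131.25·0.79/1.017 = 3.3645
OE = 259 − 259/1.05 = 12.3333 °P
AE = 259 − 259/1.017 = 4.3294 °P
RE = 0.1808·12.3333 + 0.8192·4.3294 = 5.7765 °P
Cal = (6.9·3.3645 + 4·(5.7765−0.1))·1.017·3.55

165.7910 kcal


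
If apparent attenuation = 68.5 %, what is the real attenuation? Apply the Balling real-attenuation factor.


RA = AA · 0.8192
RA = 68.5 · 0.8192

56.1152 %


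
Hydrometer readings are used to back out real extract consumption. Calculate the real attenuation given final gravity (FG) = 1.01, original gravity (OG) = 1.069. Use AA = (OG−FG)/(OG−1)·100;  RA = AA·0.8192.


AA = (1.069 − 1.01)/(1.069 − 1)·100 = 85.5072
RA = 85.5072·0.8192

70.0475 %


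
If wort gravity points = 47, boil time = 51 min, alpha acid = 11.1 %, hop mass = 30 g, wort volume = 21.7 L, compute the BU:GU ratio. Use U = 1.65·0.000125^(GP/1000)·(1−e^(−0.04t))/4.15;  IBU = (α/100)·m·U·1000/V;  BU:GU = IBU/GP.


U = 1.65·0.000125^(47/1000)·(1−e^(−0.04·51))/4.15 = 0.2267
IBU = (11.1/100)·30·0.2267·1000/21.7 = 34.7921
BU:GU = 34.7921/47

0.7403


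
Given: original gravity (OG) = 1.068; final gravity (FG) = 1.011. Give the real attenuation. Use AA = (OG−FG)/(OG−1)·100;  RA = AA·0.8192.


AA = (1.068 − 1.011)/(1.068 − 1)·100 = 83.8235
RA = 83.8235·0.8192

68.6682 %


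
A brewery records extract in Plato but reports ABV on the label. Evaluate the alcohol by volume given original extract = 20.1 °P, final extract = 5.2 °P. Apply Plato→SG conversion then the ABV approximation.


SG = 259/(259 − P);  ABV = (OG − FG)·131.25
OG = 259/(259 − 20.1) = 1.0841
FG = 259/(259 − 5.2) = 1.0205
ABV = (1.0841 − 1.0205)·131.25

8.3537 % ABV


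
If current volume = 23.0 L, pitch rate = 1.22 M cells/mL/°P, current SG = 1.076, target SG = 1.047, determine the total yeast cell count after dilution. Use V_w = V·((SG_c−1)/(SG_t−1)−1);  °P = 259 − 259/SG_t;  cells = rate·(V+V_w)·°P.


V_w = 23.0·((1.076−1)/(1.047−1)−1) = 14.1915
V_final = 23.0 + 14.1915 = 37.1915
°P = 259 − 259/1.047 = 11.6266
cells = 1.22·37.1915·11.6266

527.5387 billion cells


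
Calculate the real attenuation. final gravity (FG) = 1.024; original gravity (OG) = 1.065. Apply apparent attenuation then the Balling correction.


AA = (OG−FG)/(OG−1)·100;  RA = AA·0.8192
AA = (1.065 − 1.024)/(1.065 − 1)·100 = 63.0769
RA = 63.0769·0.8192

51.6726 %


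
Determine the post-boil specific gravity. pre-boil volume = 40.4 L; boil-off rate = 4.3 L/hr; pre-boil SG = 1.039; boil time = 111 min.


V_post = V_pre − rate·(t/60);  SG_post = 1 + (SG_pre−1)·V_pre/V_post
V_post = 40.4 − 4.3·(111/60) = 32.4450
SG_post = 1 + (1.039 − 1)·40.4/32.4450

1.0486


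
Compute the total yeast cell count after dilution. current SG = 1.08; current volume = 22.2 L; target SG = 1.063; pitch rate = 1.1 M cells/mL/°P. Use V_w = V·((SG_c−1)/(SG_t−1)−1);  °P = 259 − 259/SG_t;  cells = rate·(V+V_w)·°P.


V_w = 22.2·((1.08−1)/(1.063−1)−1) = 5.9905
V_final = 22.2 + 5.9905 = 28.1905
°P = 259 − 259/1.063 = 15.3500
cells = 1.1·28.1905·15.3500

475.9947 billion cells


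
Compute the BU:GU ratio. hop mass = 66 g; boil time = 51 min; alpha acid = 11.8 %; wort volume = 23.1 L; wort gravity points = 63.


U = 1.65·0.000125^(GP/1000)·(1−e^(−0.04t))/4.15;  IBU = (α/100)·m·U·1000/V;  BU:GU = IBU/GP
U = 1.65·0.000125^(63/1000)·(1−e^(−0.04·51))/4.15 = 0.1964
IBU = (11.8/100)·66·0.1964·1000/23.1 = 66.2003
BU:GU = 66.2003/63

1.0508


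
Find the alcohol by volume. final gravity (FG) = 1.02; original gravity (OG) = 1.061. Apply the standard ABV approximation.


ABV = (OG − FG) · 131.25
ABV = (1.061 − 1.02) · 131.25

5.3812 % ABV


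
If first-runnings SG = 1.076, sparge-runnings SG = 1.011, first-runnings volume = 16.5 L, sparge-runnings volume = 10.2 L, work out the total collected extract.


total = Σ (SG_i − 1)·1000·V_i
first = (1.076 − 1)·1000·16.5 = 1254.0000
sparge = (1.011 − 1)·1000·10.2 = 112.2000
total = 1254.0000 + 112.2000

1366.2000 gravity·L


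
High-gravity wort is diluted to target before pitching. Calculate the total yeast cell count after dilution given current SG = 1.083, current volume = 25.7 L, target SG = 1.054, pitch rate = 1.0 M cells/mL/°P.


V_w = V·((SG_c−1)/(SG_t−1)−1);  °P = 259 − 259/SG_t;  cells = rate·(V+V_w)·°P
V_w = 25.7·((1.083−1)/(1.054−1)−1) = 13.8019
V_final = 25.7 + 13.8019 = 39.5019
°P = 259 − 259/1.054 = 13.2694
cells = 1.0·39.5019·13.2694

524.1678 billion cells


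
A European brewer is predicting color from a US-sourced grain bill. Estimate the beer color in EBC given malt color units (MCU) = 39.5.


SRM = 1.4922·MCU^0.6859;  EBC = SRM·1.97
SRM = 1.4922·39.5^0.6859 = 18.5752
EBC = 18.5752·1.97

36.5931 EBC


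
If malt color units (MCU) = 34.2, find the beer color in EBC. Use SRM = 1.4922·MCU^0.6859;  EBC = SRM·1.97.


SRM = 1.4922·34.2^0.6859 = 16.8273
EBC = 16.8273·1.97

33.1499 EBC


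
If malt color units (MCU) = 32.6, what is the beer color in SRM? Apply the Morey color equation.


SRM = 1.4922 · MCU^0.6859
SRM = 1.4922 · 32.6^0.6859

16.2833 SRM


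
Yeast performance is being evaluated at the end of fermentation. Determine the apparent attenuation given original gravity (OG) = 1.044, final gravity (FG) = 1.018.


AA = (OG − FG)/(OG − 1) · 100
AA = (1.044 − 1.018)/(1.044 − 1) · 100

59.0909 %


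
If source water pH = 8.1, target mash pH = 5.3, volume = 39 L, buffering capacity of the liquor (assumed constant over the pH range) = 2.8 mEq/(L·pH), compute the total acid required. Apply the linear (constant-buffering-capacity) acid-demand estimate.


acid = buffering capacity · (pH_source − pH_target) · V
acid = 2.8 · (8.1 − 5.3) · 39

305.7600 mEq


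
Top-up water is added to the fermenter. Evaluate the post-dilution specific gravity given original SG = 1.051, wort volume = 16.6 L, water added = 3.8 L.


SG_new = 1 + (SG_old − 1)·V_old/(V_old + V_water)
pts = (1.051 − 1)·1000·16.6/(16.6 + 3.8) = 41.5000
SG_new = 1 + 41.5000/1000

1.0415


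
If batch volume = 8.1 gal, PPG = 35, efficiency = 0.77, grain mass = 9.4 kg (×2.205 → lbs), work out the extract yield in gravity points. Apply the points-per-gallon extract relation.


points = lbs × PPG × eff / vol
lbs = 9.4 × 2.205 = 20.7270
points = 20.7270 × 35 × 0.77 / 8.1

68.9621 points


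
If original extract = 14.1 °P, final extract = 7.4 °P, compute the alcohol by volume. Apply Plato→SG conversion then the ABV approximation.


SG = 259/(259 − P);  ABV = (OG − FG)·131.25
OG = 259/(259 − 14.1) = 1.0576
FG = 259/(259 − 7.4) = 1.0294
ABV = (1.0576 − 1.0294)·131.25

3.6964 % ABV


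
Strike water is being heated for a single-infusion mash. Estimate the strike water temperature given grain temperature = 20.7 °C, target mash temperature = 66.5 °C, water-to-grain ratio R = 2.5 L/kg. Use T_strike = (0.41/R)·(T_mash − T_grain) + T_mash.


T_strike = (0.41/2.5)·(66.5 − 20.7) + 66.5

74.0112 °C


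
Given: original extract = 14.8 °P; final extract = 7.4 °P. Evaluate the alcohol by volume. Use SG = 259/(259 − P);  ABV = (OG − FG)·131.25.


OG = 259/(259 − 14.8) = 1.0606
FG = 259/(259 − 7.4) = 1.0294
ABV = (1.0606 − 1.0294)·131.25

4.0943 % ABV


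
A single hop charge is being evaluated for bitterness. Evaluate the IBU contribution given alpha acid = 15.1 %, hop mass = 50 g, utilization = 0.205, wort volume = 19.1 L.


IBU = (α/100)·mass·U·1000 / V
IBU = (15.1/100)·50·0.205·1000 / 19.1

81.0340 IBU


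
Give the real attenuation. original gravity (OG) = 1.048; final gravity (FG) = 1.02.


AA = (OG−FG)/(OG−1)·100;  RA = AA·0.8192
AA = (1.048 − 1.02)/(1.048 − 1)·100 = 58.3333
RA = 58.3333·0.8192

47.7867 %


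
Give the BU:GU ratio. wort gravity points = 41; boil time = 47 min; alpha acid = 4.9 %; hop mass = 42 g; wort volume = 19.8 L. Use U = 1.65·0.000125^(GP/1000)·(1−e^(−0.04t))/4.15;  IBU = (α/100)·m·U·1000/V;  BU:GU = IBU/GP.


U = 1.65·0.000125^(41/1000)·(1−e^(−0.04·47))/4.15 = 0.2331
IBU = (4.9/100)·42·0.2331·1000/19.8 = 24.2261
BU:GU = 24.2261/41

0.5909


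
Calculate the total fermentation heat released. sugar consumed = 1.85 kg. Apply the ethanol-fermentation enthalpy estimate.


Q = m_sugar · 590 kJ/kg
Q = 1.85 · 590

1091.5000 kJ


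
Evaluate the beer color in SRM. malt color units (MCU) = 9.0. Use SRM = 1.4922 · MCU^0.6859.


SRM = 1.4922 · 9.0^0.6859

6.7351 SRM


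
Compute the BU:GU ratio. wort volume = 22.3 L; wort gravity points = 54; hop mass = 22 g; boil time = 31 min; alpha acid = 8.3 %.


U = 1.65·0.000125^(GP/1000)·(1−e^(−0.04t))/4.15;  IBU = (α/100)·m·U·1000/V;  BU:GU = IBU/GP
U = 1.65·0.000125^(54/1000)·(1−e^(−0.04·31))/4.15 = 0.1739
IBU = (8.3/100)·22·0.1739·1000/22.3 = 14.2397
BU:GU = 14.2397/54

0.2637


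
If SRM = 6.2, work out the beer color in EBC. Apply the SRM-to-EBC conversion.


EBC = SRM · 1.97
EBC = 6.2 · 1.97

12.2140 EBC


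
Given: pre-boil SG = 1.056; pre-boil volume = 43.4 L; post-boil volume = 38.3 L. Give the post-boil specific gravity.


SG_post = 1 + (SG_pre − 1)·V_pre/V_post
pts_pre = (1.056 − 1)·1000 = 56.0000
pts_post = 56.0000·43.4/38.3 = 63.4569
SG_post = 1 + 63.4569/1000

1.0635


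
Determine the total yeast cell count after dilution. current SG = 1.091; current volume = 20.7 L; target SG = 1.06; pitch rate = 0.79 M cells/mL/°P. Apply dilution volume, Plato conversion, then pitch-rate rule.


V_w = V·((SG_c−1)/(SG_t−1)−1);  °P = 259 − 259/SG_t;  cells = rate·(V+V_w)·°P
V_w = 20.7·((1.091−1)/(1.06−1)−1) = 10.6950
V_final = 20.7 + 10.6950 = 31.3950
°P = 259 − 259/1.06 = 14.6604
cells = 0.79·31.3950·14.6604

363.6074 billion cells


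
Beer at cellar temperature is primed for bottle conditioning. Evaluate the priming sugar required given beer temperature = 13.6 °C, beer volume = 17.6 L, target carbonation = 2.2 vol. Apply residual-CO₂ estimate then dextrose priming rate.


residual = 14.695·(0.01821 + 0.09011·e^(−0.04·T));  sugar = (target − residual)·4.0·V
residual = 14.695·(0.01821 + 0.09011·e^(−0.04·13.6)) = 1.0362
sugar = (2.2 − 1.0362)·4.0·17.6

81.9335 g


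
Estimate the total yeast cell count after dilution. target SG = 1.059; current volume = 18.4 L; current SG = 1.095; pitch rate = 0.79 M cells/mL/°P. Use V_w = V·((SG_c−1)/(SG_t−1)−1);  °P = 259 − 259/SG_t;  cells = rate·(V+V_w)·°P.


V_w = 18.4·((1.095−1)/(1.059−1)−1) = 11.2271
V_final = 18.4 + 11.2271 = 29.6271
°P = 259 − 259/1.059 = 14.4297
cells = 0.79·29.6271·14.4297

337.7321 billion cells


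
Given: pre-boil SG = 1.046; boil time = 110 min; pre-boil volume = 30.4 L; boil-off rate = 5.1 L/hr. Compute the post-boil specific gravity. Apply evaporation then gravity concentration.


V_post = V_pre − rate·(t/60);  SG_post = 1 + (SG_pre−1)·V_pre/V_post
V_post = 30.4 − 5.1·(110/60) = 21.0500
SG_post = 1 + (1.046 − 1)·30.4/21.0500

1.0664


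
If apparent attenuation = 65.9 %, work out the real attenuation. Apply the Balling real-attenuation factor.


RA = AA · 0.8192
RA = 65.9 · 0.8192

53.9853 %


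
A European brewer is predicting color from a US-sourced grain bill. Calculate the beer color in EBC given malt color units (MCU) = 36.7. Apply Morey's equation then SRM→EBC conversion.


SRM = 1.4922·MCU^0.6859;  EBC = SRM·1.97
SRM = 1.4922·36.7^0.6859 = 17.6617
EBC = 17.6617·1.97

34.7935 EBC


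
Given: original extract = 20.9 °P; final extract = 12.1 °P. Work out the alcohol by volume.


SG = 259/(259 − P);  ABV = (OG − FG)·131.25
OG = 259/(259 − 20.9) = 1.0878
FG = 259/(259 − 12.1) = 1.0490
ABV = (1.0878 − 1.0490)·131.25

5.0886 % ABV


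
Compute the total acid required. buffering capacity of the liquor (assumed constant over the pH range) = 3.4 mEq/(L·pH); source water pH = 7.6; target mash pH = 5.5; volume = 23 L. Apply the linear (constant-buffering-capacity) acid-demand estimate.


acid = buffering capacity · (pH_source − pH_target) · V
acid = 3.4 · (7.6 − 5.5) · 23

164.2200 mEq


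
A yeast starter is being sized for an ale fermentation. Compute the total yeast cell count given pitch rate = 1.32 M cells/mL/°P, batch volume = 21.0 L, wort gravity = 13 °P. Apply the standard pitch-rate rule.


cells (billions) = rate · V_L · °P
cells = 1.32 · 21.0 · 13

360.3600 billion cells


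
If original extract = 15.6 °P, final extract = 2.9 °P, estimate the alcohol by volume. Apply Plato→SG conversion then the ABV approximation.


SG = 259/(259 − P);  ABV = (OG − FG)·131.25
OG = 259/(259 − 15.6) = 1.0641
FG = 259/(259 − 2.9) = 1.0113
ABV = (1.0641 − 1.0113)·131.25

6.9258 % ABV


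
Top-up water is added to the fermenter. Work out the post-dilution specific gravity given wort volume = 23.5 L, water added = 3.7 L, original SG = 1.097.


SG_new = 1 + (SG_old − 1)·V_old/(V_old + V_water)
pts = (1.097 − 1)·1000·23.5/(23.5 + 3.7) = 83.8051
SG_new = 1 + 83.8051/1000

1.0838


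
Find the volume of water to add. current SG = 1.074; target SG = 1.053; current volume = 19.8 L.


V_water = V·((SG_curr − 1)/(SG_target − 1) − 1)
V_water = 19.8·((1.074 − 1)/(1.053 − 1) − 1)

7.8453 L


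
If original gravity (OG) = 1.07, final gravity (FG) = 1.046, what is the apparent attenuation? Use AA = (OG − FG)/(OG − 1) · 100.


AA = (1.07 − 1.046)/(1.07 − 1) · 100

34.2857 %


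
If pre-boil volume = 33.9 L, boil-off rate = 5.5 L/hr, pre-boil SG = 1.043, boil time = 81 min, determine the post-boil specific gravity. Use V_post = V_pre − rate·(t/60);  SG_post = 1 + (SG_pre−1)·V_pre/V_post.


V_post = 33.9 − 5.5·(81/60) = 26.4750
SG_post = 1 + (1.043 − 1)·33.9/26.4750

1.0551


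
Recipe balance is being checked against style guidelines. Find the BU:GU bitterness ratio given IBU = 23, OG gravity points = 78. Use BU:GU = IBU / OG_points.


BU:GU = 23 / 78

0.2949


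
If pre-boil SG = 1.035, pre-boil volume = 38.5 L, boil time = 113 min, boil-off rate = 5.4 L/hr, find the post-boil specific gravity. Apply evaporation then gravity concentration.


V_post = V_pre − rate·(t/60);  SG_post = 1 + (SG_pre−1)·V_pre/V_post
V_post = 38.5 − 5.4·(113/60) = 28.3300
SG_post = 1 + (1.035 − 1)·38.5/28.3300

1.0476


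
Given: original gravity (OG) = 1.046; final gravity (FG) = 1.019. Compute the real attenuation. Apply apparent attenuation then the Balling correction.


AA = (OG−FG)/(OG−1)·100;  RA = AA·0.8192
AA = (1.046 − 1.019)/(1.046 − 1)·100 = 58.6957
RA = 58.6957·0.8192

48.0835 %


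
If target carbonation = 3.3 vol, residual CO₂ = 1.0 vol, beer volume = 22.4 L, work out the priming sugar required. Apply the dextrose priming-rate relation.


sugar = (target − residual)·4.0·V
sugar = (3.3 − 1.0)·4.0·22.4

206.0800 g


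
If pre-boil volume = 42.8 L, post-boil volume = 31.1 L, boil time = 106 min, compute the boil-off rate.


rate = (V_pre − V_post) / (t_min/60)
rate = (42.8 − 31.1) / (106/60)

6.6226 L/hr


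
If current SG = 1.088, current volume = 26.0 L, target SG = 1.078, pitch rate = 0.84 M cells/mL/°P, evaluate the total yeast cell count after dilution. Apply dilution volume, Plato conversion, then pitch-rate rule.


V_w = V·((SG_c−1)/(SG_t−1)−1);  °P = 259 − 259/SG_t;  cells = rate·(V+V_w)·°P
V_w = 26.0·((1.088−1)/(1.078−1)−1) = 3.3333
V_final = 26.0 + 3.3333 = 29.3333
°P = 259 − 259/1.078 = 18.7403
cells = 0.84·29.3333·18.7403

461.7600 billion cells


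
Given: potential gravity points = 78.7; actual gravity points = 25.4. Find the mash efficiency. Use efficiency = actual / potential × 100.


efficiency = 25.4 / 78.7 × 100

32.2745 %


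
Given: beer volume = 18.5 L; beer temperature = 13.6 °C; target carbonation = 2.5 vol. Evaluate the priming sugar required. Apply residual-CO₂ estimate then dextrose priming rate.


residual = 14.695·(0.01821 + 0.09011·e^(−0.04·T));  sugar = (target − residual)·4.0·V
residual = 14.695·(0.01821 + 0.09011·e^(−0.04·13.6)) = 1.0362
sugar = (2.5 − 1.0362)·4.0·18.5

108.3233 g


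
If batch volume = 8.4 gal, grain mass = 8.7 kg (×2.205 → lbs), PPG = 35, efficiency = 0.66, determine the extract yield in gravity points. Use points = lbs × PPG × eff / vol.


lbs = 8.7 × 2.205 = 19.1835
points = 19.1835 × 35 × 0.66 / 8.4

52.7546 points
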